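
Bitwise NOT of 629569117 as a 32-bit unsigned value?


~0b100101100001100111011001011101 = 0b11011010011110011000100110100010 = 3665398178 (32-bit unsigned)

3665398178


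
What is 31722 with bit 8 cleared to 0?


31722 & ~(1 << 8) = 31466

31466


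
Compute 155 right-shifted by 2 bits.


0b10011011 >> 2 = 0b100110 = 38

38


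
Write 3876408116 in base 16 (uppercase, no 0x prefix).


3876408116 = E70D4B34 hex

E70D4B34


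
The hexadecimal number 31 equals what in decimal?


31 hex = 49 decimal

49


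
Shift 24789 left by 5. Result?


0b110000011010101 << 5 = 0b11000001101010100000 = 793248

793248


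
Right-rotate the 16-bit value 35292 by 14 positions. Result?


Rotate 0b1000100111011100 right by 14 (16-bit) = 0b10011101110010 = 10098

10098


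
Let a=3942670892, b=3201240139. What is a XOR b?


3942670892 ^ 3201240139 = 1439657575

1439657575


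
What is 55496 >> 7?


0b1101100011001000 >> 7 = 0b110110001 = 433

433


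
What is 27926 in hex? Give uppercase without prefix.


27926 = 6D16 hex

6D16


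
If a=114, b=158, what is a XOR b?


114 ^ 158 = 236

236


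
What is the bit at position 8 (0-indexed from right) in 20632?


0b101000010011000, position 8 = 0

0


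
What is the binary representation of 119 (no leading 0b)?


119 = 1110111 in binary

1110111


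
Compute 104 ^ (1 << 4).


104 ^ (1 << 4) = 104 ^ 16 = 120

120


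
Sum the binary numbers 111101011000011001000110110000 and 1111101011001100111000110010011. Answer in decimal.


111101011000011001000110110000 + 1111101011001100111000110010011 = 10111010110010000000001101000011 = 3133670211

3133670211


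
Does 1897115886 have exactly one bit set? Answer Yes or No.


0b1110001000100111011000011101110. Multiple bits set => No

No


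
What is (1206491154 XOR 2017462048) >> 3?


Step 1: 1206491154 ^ 2017462048 = 1068080946
Step 2: 1068080946 >> 3 = 133510118

133510118


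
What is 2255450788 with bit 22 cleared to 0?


2255450788 & ~(1 << 22) = 2251256484

2251256484


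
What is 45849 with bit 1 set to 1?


45849 | (1 << 1) = 45849 | 2 = 45851

45851


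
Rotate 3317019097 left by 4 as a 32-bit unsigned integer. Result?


Rotate 0b11000101101101011011000111011001 left by 4 (32-bit) = 0b1011011010110110001110110011100 = 1532698012

1532698012


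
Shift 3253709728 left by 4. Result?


0b11000001111011111010101110100000 << 4 = 0b110000011110111110101011101000000000 = 52059355648

52059355648


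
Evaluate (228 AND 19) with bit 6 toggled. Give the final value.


Step 1: 228 & 19 = 0
Step 2: 0 ^ (1 << 6) = 0 ^ 64 = 64

64


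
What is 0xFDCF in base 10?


FDCF hex = 64975 decimal

64975


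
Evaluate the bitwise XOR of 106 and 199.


0b1101010 ^ 0b11000111 = 0b10101101 = 173

173


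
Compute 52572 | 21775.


0b1100110101011100 | 0b101010100001111 = 0b1101110101011111 = 56671

56671


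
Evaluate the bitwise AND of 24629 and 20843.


0b110000000110101 & 0b101000101101011 = 0b100000000100001 = 16417

16417


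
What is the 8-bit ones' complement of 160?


160 ^ 255 = 95

95


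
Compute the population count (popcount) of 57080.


0b1101111011111000 has 11 set bits

11


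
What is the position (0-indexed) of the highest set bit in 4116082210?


0b11110101010101100110111000100010. Highest set bit at position 31

31


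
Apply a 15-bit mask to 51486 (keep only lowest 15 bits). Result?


51486 & 32767 = 18718

18718


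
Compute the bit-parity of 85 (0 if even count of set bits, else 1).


0b1010101 has 4 ones => parity 0

0


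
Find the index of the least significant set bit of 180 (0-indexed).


0b10110100. Lowest set bit at position 2

2


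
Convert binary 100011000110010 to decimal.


100011000110010 in decimal = 17970

17970


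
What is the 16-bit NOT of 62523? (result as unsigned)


~0b1111010000111011 = 0b101111000100 = 3012 (16-bit unsigned)

3012


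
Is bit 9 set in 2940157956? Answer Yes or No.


0b10101111001111110100000000000100, bit 9 = 0. No

No


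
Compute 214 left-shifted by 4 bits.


0b11010110 << 4 = 0b110101100000 = 3424

3424


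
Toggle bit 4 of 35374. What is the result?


35374 ^ (1 << 4) = 35374 ^ 16 = 35390

35390


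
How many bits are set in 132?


0b10000100 has 2 set bits

2


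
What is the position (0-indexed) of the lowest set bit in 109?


0b1101101. Lowest set bit at position 0

0


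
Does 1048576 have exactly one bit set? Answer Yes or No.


0b100000000000000000000. Only one bit set => Yes

Yes


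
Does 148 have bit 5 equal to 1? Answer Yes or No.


0b10010100, bit 5 = 0. No

No


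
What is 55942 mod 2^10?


55942 & 1023 = 646

646


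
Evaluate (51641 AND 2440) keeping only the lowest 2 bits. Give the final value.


Step 1: 51641 & 2440 = 2440
Step 2: 2440 & 3 = 0

0


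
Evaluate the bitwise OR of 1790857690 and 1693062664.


0b1101010101111100101000111011010 | 0b1100100111010100001011000001000 = 0b1101110111111100101011111011010 = 1862162394

1862162394


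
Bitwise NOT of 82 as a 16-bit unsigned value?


~0b1010010 = 0b1111111110101101 = 65453 (16-bit unsigned)

65453


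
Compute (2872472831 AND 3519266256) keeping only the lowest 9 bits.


Step 1: 2872472831 & 3519266256 = 2164405456
Step 2: 2164405456 & 511 = 208

208


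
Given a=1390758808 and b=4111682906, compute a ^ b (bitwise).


1390758808 ^ 4111682906 = 2817918658

2817918658


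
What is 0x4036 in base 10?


4036 hex = 16438 decimal

16438


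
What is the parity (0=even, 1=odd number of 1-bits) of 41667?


0b1010001011000011 has 7 ones => parity 1

1


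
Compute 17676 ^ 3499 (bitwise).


0b100010100001100 ^ 0b110110101011 = 0b100100010100111 = 18599

18599


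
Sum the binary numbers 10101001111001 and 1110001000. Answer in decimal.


10101001111001 + 1110001000 = 10111000000001 = 11777

11777


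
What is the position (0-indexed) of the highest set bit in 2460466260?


0b10010010101001111011110001010100. Highest set bit at position 31

31


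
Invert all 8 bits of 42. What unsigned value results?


42 ^ 255 = 213

213


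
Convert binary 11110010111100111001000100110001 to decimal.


11110010111100111001000100110001 in decimal = 4076048689

4076048689


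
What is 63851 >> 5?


0b1111100101101011 >> 5 = 0b11111001011 = 1995

1995


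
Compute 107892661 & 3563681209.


0b110011011100100111110110101 & 0b11010100011010010111010110111001 = 0b100011010000100010110110001 = 73942449

73942449


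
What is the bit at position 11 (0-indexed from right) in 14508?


0b11100010101100, position 11 = 1

1


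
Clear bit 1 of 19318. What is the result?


19318 & ~(1 << 1) = 19316

19316


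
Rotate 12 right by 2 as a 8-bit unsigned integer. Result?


Rotate 0b1100 right by 2 (8-bit) = 0b11 = 3

3


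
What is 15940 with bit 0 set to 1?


15940 | (1 << 0) = 15940 | 1 = 15941

15941


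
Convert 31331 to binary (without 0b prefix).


31331 = 111101001100011 in binary

111101001100011


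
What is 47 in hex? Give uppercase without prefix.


47 = 2F hex

2F


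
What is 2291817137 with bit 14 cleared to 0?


2291817137 & ~(1 << 14) = 2291800753

2291800753


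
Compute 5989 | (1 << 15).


5989 | (1 << 15) = 5989 | 32768 = 38757

38757


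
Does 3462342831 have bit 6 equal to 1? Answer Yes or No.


0b11001110010111110010100010101111, bit 6 = 0. No

No


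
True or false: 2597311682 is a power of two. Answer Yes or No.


0b10011010110011111101010011000010. Multiple bits set => No

No


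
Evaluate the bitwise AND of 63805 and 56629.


0b1111100100111101 & 0b1101110100110101 = 0b1101100100110101 = 55605

55605


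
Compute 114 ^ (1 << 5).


114 ^ (1 << 5) = 114 ^ 32 = 82

82


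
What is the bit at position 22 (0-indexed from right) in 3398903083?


0b11001010100101110010010100101011, position 22 = 0

0


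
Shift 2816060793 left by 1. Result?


0b10100111110110011010110101111001 << 1 = 0b101001111101100110101101011110010 = 5632121586

5632121586


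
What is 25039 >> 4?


0b110000111001111 >> 4 = 0b11000011100 = 1564

1564


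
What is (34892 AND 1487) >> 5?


Step 1: 34892 & 1487 = 76
Step 2: 76 >> 5 = 2

2


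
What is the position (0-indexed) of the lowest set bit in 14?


0b1110. Lowest set bit at position 1

1


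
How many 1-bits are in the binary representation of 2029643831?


0b1111000111110011110100000110111 has 19 set bits

19


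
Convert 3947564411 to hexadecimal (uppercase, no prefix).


3947564411 = EB4B0D7B hex

EB4B0D7B


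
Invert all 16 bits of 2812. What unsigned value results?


2812 ^ 65535 = 62723

62723


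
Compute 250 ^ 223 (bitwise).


0b11111010 ^ 0b11011111 = 0b100101 = 37

37


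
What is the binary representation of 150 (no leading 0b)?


150 = 10010110 in binary

10010110


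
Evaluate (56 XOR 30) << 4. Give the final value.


Step 1: 56 ^ 30 = 38
Step 2: 38 << 4 = 608

608


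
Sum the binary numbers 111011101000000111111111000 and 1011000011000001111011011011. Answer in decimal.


111011101000000111111111000 + 1011000011000001111011011011 = 10010100000000010111011010011 = 310390483

310390483


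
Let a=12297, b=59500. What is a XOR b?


12297 ^ 59500 = 55397

55397


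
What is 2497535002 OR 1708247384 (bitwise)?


0b10010100110111010101110000011010 | 0b1100101110100011100100101011000 = 0b11110101110111011101110101011010 = 4124958042

4124958042


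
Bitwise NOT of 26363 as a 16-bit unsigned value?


~0b110011011111011 = 0b1001100100000100 = 39172 (16-bit unsigned)

39172


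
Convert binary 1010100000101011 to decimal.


1010100000101011 in decimal = 43051

43051


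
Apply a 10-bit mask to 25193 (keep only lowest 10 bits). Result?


25193 & 1023 = 617

617


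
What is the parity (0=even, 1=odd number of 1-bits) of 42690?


0b1010011011000010 has 7 ones => parity 1

1


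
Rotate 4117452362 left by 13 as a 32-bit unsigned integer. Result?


Rotate 0b11110101011010110101011001001010 left by 13 (32-bit) = 0b1101010110010010101111010101101 = 1791581869

1791581869


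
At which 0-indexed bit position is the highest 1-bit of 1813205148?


0b1101100000100110101000010011100. Highest set bit at position 30

30


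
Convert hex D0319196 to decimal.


D0319196 hex = 3492909462 decimal

3492909462


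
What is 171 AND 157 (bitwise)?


0b10101011 & 0b10011101 = 0b10001001 = 137

137


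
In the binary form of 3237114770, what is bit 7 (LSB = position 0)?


0b11000000111100100111001110010010, position 7 = 1

1


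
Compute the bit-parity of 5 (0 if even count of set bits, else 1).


0b101 has 2 ones => parity 0

0


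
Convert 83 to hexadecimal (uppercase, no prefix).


83 = 53 hex

53


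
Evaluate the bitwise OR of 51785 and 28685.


0b1100101001001001 | 0b111000000001101 = 0b1111101001001101 = 64077

64077


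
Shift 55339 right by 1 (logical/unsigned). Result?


0b1101100000101011 >> 1 = 0b110110000010101 = 27669

27669


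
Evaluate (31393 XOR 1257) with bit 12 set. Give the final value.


Step 1: 31393 ^ 1257 = 32328
Step 2: 32328 | (1 << 12) = 32328 | 4096 = 32328

32328


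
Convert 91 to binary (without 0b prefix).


91 = 1011011 in binary

1011011


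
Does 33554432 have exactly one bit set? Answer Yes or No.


0b10000000000000000000000000. Only one bit set => Yes

Yes


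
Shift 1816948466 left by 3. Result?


0b1101100010011000110111011110010 << 3 = 0b1101100010011000110111011110010000 = 14535587728

14535587728


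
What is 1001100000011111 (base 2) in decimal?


1001100000011111 in decimal = 38943

38943


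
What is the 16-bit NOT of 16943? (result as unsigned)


~0b100001000101111 = 0b1011110111010000 = 48592 (16-bit unsigned)

48592


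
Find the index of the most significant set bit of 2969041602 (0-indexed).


0b10110000111101111111101011000010. Highest set bit at position 31

31


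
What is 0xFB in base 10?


FB hex = 251 decimal

251


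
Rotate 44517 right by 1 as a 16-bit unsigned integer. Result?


Rotate 0b1010110111100101 right by 1 (16-bit) = 0b1101011011110010 = 55026

55026


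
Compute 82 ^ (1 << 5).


82 ^ (1 << 5) = 82 ^ 32 = 114

114


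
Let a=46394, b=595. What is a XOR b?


46394 ^ 595 = 46953

46953


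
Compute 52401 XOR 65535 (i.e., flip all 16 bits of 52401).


52401 ^ 65535 = 13134

13134


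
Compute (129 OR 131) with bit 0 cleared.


Step 1: 129 | 131 = 131
Step 2: 131 & ~(1 << 0) = 130

130


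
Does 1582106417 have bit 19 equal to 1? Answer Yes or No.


0b1011110010011010000011100110001, bit 19 = 1. Yes

Yes


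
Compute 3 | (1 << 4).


3 | (1 << 4) = 3 | 16 = 19

19


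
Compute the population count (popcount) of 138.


0b10001010 has 3 set bits

3


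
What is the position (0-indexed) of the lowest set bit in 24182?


0b101111001110110. Lowest set bit at position 1

1


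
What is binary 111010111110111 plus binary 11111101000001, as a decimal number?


111010111110111 + 11111101000001 = 1011010100111000 = 46392

46392


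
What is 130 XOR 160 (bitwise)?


0b10000010 ^ 0b10100000 = 0b100010 = 34

34


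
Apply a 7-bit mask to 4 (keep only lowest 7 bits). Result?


4 & 127 = 4

4


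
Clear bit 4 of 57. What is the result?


57 & ~(1 << 4) = 41

41


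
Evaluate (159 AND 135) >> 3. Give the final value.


Step 1: 159 & 135 = 135
Step 2: 135 >> 3 = 16

16


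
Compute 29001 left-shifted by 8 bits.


0b111000101001001 << 8 = 0b11100010100100100000000 = 7424256

7424256


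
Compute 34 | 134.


0b100010 | 0b10000110 = 0b10100110 = 166

166


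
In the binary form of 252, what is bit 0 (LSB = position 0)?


0b11111100, position 0 = 0

0


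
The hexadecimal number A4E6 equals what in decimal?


A4E6 hex = 42214 decimal

42214


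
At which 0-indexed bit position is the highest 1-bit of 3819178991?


0b11100011101001000000101111101111. Highest set bit at position 31

31


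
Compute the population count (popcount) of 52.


0b110100 has 3 set bits

3


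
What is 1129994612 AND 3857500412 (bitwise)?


0b1000011010110100101100101110100 & 0b11100101111011001100100011111100 = 0b1000001010010000100100001110100 = 1095256180

1095256180


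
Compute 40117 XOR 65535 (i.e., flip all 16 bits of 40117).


40117 ^ 65535 = 25418

25418


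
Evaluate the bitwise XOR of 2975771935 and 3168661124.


0b10110001010111101010110100011111 ^ 0b10111100110111011110111010000100 = 0b1101100000110100001110011011 = 226706331

226706331


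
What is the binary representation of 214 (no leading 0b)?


214 = 11010110 in binary

11010110


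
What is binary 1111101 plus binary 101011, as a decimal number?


1111101 + 101011 = 10101000 = 168

168


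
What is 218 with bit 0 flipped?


218 ^ (1 << 0) = 218 ^ 1 = 219

219


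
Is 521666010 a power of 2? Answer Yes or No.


0b11111000101111111110111011010. Multiple bits set => No

No


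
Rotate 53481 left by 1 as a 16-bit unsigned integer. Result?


Rotate 0b1101000011101001 left by 1 (16-bit) = 0b1010000111010011 = 41427

41427


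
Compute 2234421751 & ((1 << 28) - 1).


2234421751 & 268435455 = 86938103

86938103


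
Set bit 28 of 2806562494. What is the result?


2806562494 | (1 << 28) = 2806562494 | 268435456 = 3074997950

3074997950


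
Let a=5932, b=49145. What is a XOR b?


5932 ^ 49145 = 43221

43221


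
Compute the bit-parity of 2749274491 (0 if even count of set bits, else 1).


0b10100011110111101001100101111011 has 20 ones => parity 0

0


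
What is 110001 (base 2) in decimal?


110001 in decimal = 49

49


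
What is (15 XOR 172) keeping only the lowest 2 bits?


Step 1: 15 ^ 172 = 163
Step 2: 163 & 3 = 3

3


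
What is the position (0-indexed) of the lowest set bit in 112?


0b1110000. Lowest set bit at position 4

4


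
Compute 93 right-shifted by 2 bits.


0b1011101 >> 2 = 0b10111 = 23

23


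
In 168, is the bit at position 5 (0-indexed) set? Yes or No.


0b10101000, bit 5 = 1. Yes

Yes


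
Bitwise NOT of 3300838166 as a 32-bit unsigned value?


~0b11000100101111101100101100010110 = 0b111011010000010011010011101001 = 994129129 (32-bit unsigned)

994129129


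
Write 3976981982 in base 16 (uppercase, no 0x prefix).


3976981982 = ED0BEDDE hex

ED0BEDDE


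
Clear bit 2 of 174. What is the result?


174 & ~(1 << 2) = 170

170


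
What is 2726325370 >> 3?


0b10100010100000000110110001111010 >> 3 = 0b10100010100000000110110001111 = 340790671

340790671


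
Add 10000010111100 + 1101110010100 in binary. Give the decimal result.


10000010111100 + 1101110010100 = 11110001010000 = 15440

15440


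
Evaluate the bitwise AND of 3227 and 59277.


0b110010011011 & 0b1110011110001101 = 0b10010001001 = 1161

1161


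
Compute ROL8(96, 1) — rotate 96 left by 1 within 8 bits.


Rotate 0b1100000 left by 1 (8-bit) = 0b11000000 = 192

192


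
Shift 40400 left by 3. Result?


0b1001110111010000 << 3 = 0b1001110111010000000 = 323200

323200


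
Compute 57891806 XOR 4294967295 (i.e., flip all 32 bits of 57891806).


57891806 ^ 4294967295 = 4237075489

4237075489


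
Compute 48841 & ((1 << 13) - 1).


48841 & 8191 = 7881

7881


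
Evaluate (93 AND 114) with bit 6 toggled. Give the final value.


Step 1: 93 & 114 = 80
Step 2: 80 ^ (1 << 6) = 80 ^ 64 = 16

16


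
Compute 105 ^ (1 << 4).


105 ^ (1 << 4) = 105 ^ 16 = 121

121


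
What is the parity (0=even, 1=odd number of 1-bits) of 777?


0b1100001001 has 4 ones => parity 0

0


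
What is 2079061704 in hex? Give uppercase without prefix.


2079061704 = 7BEBF6C8 hex

7BEBF6C8


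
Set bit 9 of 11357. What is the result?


11357 | (1 << 9) = 11357 | 512 = 11869

11869


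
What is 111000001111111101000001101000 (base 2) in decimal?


111000001111111101000001101000 in decimal = 943706216

943706216


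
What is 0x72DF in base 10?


72DF hex = 29407 decimal

29407


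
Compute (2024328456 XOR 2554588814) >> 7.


Step 1: 2024328456 ^ 2554588814 = 3773506438
Step 2: 3773506438 >> 7 = 29480519

29480519


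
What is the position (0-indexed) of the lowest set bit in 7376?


0b1110011010000. Lowest set bit at position 4

4


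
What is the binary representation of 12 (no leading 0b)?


12 = 1100 in binary

1100


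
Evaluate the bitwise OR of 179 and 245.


0b10110011 | 0b11110101 = 0b11110111 = 247

247


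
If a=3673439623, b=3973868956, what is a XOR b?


3673439623 ^ 3973868956 = 908611611

908611611


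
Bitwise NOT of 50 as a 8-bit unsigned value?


~0b110010 = 0b11001101 = 205 (8-bit unsigned)

205


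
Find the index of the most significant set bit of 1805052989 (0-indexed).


0b1101011100101101110110000111101. Highest set bit at position 30

30


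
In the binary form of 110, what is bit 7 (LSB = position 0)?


0b1101110, position 7 = 0

0


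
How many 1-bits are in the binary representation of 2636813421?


0b10011101001010101001010001101101 has 16 set bits

16


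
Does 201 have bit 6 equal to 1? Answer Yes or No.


0b11001001, bit 6 = 1. Yes

Yes


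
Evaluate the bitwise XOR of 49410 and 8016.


0b1100000100000010 ^ 0b1111101010000 = 0b1101111001010010 = 56914

56914


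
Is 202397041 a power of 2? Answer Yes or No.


0b1100000100000101010101110001. Multiple bits set => No

No


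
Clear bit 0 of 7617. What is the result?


7617 & ~(1 << 0) = 7616

7616


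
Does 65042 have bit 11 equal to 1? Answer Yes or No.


0b1111111000010010, bit 11 = 1. Yes

Yes


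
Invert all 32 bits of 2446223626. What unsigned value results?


2446223626 ^ 4294967295 = 1848743669

1848743669


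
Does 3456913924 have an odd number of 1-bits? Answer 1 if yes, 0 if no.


0b11001110000011000101001000000100 has 11 ones => parity 1

1


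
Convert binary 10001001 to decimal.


10001001 in decimal = 137

137


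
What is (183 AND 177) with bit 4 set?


Step 1: 183 & 177 = 177
Step 2: 177 | (1 << 4) = 177 | 16 = 177

177


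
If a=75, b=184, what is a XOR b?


75 ^ 184 = 243

243


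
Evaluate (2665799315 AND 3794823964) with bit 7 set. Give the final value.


Step 1: 2665799315 & 3794823964 = 2183154192
Step 2: 2183154192 | (1 << 7) = 2183154192 | 128 = 2183154320

2183154320


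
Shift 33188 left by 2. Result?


0b1000000110100100 << 2 = 0b100000011010010000 = 132752

132752


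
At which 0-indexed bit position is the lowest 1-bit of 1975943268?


0b1110101110001101000000001100100. Lowest set bit at position 2

2


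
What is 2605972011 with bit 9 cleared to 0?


2605972011 & ~(1 << 9) = 2605971499

2605971499


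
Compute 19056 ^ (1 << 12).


19056 ^ (1 << 12) = 19056 ^ 4096 = 23152

23152


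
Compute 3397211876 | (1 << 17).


3397211876 | (1 << 17) = 3397211876 | 131072 = 3397342948

3397342948


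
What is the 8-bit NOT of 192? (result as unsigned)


~0b11000000 = 0b111111 = 63 (8-bit unsigned)

63


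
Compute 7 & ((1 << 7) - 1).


7 & 127 = 7

7


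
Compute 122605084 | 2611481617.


0b111010011101100111000011100 | 0b10011011101010000000110000010001 = 0b10011111111011101100111000011101 = 2683227677

2683227677


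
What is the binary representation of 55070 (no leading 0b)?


55070 = 1101011100011110 in binary

1101011100011110


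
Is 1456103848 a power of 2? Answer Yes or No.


0b1010110110010100110000110101000. Multiple bits set => No

No


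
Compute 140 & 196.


0b10001100 & 0b11000100 = 0b10000100 = 132

132


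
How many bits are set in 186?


0b10111010 has 5 set bits

5


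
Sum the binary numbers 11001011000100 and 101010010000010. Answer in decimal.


11001011000100 + 101010010000010 = 1000011101000110 = 34630

34630


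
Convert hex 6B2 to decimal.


6B2 hex = 1714 decimal

1714


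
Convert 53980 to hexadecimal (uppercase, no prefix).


53980 = D2DC hex

D2DC


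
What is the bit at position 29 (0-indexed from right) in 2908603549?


0b10101101010111011100010010011101, position 29 = 1

1


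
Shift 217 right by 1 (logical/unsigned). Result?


0b11011001 >> 1 = 0b1101100 = 108

108


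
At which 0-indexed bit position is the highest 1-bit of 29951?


0b111010011111111. Highest set bit at position 14

14


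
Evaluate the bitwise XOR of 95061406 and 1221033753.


0b101101010101000010110011110 ^ 0b1001000110001110111111100011001 = 0b1001101011011011111101010000111 = 1299053191

1299053191


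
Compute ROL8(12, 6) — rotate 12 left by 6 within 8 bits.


Rotate 0b1100 left by 6 (8-bit) = 0b11 = 3

3


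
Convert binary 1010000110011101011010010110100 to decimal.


1010000110011101011010010110100 in decimal = 1355723956

1355723956


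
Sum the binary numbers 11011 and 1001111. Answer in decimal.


11011 + 1001111 = 1101010 = 106

106


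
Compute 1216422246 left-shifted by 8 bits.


0b1001000100000010010000101100110 << 8 = 0b100100010000001001000010110011000000000 = 311404094976

311404094976


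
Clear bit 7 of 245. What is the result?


245 & ~(1 << 7) = 117

117


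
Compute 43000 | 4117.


0b1010011111111000 | 0b1000000010101 = 0b1011011111111101 = 47101

47101


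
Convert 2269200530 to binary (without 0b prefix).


2269200530 = 10000111010000010100000010010010 in binary

10000111010000010100000010010010


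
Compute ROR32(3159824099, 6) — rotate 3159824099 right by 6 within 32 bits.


Rotate 0b10111100010101110001011011100011 right by 6 (32-bit) = 0b10001110111100010101110001011011 = 2398182491

2398182491


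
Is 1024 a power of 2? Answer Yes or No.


0b10000000000. Only one bit set => Yes

Yes


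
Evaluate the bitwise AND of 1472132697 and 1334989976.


0b1010111101111101111011001011001 & 0b1001111100100100101010010011000 = 0b1000111100100100101010000011000 = 1200772120

1200772120


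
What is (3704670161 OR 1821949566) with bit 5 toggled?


Step 1: 3704670161 | 1821949566 = 4242079743
Step 2: 4242079743 ^ (1 << 5) = 4242079743 ^ 32 = 4242079711

4242079711


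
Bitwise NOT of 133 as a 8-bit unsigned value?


~0b10000101 = 0b1111010 = 122 (8-bit unsigned)

122


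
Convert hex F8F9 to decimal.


F8F9 hex = 63737 decimal

63737


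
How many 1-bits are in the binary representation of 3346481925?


0b11000111011101110100001100000101 has 16 set bits

16


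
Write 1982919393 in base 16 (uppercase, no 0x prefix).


1982919393 = 7630F2E1 hex

7630F2E1


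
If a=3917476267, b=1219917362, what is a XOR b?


3917476267 ^ 1219917362 = 2714339225

2714339225


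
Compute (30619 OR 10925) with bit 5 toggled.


Step 1: 30619 | 10925 = 32703
Step 2: 32703 ^ (1 << 5) = 32703 ^ 32 = 32671

32671


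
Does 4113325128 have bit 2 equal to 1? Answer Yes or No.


0b11110101001011000101110001001000, bit 2 = 0. No

No


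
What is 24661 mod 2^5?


24661 & 31 = 21

21


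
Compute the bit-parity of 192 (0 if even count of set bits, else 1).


0b11000000 has 2 ones => parity 0

0


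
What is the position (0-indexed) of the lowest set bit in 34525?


0b1000011011011101. Lowest set bit at position 0

0


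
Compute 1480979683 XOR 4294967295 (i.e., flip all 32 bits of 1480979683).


1480979683 ^ 4294967295 = 2813987612

2813987612


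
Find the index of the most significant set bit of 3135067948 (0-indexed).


0b10111010110111010101011100101100. Highest set bit at position 31

31


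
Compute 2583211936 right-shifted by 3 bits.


0b10011001111110001010111110100000 >> 3 = 0b10011001111110001010111110100 = 322901492

322901492


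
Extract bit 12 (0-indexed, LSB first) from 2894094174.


0b10101100100000000101111101011110, position 12 = 1

1


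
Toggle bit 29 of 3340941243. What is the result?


3340941243 ^ (1 << 29) = 3340941243 ^ 536870912 = 3877812155

3877812155


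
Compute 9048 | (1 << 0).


9048 | (1 << 0) = 9048 | 1 = 9049

9049


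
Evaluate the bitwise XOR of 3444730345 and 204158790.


0b11001101010100100110100111101001 ^ 0b1100001010110011011101000110 = 0b11000001011110010101111010101111 = 3245956783

3245956783


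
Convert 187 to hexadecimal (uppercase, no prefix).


187 = BB hex

BB


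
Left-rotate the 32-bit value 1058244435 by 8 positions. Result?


Rotate 0b111111000100111000011101010011 left by 8 (32-bit) = 0b10011100001110101001100111111 = 327635775

327635775


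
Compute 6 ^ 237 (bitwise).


0b110 ^ 0b11101101 = 0b11101011 = 235

235


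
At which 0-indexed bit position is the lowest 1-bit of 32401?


0b111111010010001. Lowest set bit at position 0

0


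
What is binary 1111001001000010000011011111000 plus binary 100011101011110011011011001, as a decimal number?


1111001001000010000011011111000 + 100011101011110011011011001 = 1111101100101101110110111010001 = 2107043281

2107043281


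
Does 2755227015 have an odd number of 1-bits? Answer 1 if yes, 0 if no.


0b10100100001110010110110110000111 has 16 ones => parity 0

0


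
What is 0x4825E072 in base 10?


4825E072 hex = 1210441842 decimal

1210441842


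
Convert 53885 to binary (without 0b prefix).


53885 = 1101001001111101 in binary

1101001001111101


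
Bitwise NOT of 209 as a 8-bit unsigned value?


~0b11010001 = 0b101110 = 46 (8-bit unsigned)

46


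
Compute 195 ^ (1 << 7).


195 ^ (1 << 7) = 195 ^ 128 = 67

67


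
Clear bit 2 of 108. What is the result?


108 & ~(1 << 2) = 104

104


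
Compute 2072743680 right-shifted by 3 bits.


0b1111011100010111000111100000000 >> 3 = 0b1111011100010111000111100000 = 259092960

259092960


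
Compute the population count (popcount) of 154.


0b10011010 has 4 set bits

4


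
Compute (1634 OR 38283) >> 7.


Step 1: 1634 | 38283 = 38891
Step 2: 38891 >> 7 = 303

303


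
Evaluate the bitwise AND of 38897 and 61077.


0b1001011111110001 & 0b1110111010010101 = 0b1000011010010001 = 34449

34449


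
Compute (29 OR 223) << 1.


Step 1: 29 | 223 = 223
Step 2: 223 << 1 = 446

446


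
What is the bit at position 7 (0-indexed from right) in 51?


0b110011, position 7 = 0

0


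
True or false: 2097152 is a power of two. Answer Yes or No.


0b1000000000000000000000. Only one bit set => Yes

Yes


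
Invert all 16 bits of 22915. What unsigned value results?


22915 ^ 65535 = 42620

42620


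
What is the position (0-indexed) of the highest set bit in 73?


0b1001001. Highest set bit at position 6

6


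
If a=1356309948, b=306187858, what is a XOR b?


1356309948 ^ 306187858 = 1117236206

1117236206


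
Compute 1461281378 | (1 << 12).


1461281378 | (1 << 12) = 1461281378 | 4096 = 1461285474

1461285474


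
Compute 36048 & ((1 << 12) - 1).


36048 & 4095 = 3280

3280


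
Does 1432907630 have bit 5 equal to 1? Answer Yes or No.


0b1010101011010000110111101101110, bit 5 = 1. Yes

Yes


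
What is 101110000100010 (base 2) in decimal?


101110000100010 in decimal = 23586

23586


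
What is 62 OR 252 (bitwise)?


0b111110 | 0b11111100 = 0b11111110 = 254

254


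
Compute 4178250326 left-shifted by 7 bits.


0b11111001000010110000101001010110 << 7 = 0b111110010000101100001010010101100000000 = 534816041728

534816041728


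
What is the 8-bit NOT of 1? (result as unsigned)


~0b1 = 0b11111110 = 254 (8-bit unsigned)

254


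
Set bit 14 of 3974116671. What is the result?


3974116671 | (1 << 14) = 3974116671 | 16384 = 3974133055

3974133055


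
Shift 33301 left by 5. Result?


0b1000001000010101 << 5 = 0b100000100001010100000 = 1065632

1065632


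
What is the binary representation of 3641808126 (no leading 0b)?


3641808126 = 11011001000100011001010011111110 in binary

11011001000100011001010011111110


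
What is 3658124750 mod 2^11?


3658124750 & 2047 = 1486

1486


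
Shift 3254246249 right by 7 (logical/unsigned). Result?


0b11000001111101111101101101101001 >> 7 = 0b1100000111110111110110110 = 25423798

25423798


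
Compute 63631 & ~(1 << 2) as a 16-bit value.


63631 & ~(1 << 2) = 63627

63627


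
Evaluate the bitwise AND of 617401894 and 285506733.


0b100100110011001100111000100110 & 0b10001000001000111110010101101 = 0b1000100110000100100 = 281636

281636


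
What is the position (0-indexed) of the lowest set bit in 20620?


0b101000010001100. Lowest set bit at position 2

2


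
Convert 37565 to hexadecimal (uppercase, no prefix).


37565 = 92BD hex

92BD


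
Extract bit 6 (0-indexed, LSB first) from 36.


0b100100, position 6 = 0

0


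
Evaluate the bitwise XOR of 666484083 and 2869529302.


0b100111101110011011110101110011 ^ 0b10101011000010011000101011010110 = 0b10001100101100000011011110100101 = 2360358821

2360358821


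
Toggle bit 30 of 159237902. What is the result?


159237902 ^ (1 << 30) = 159237902 ^ 1073741824 = 1232979726

1232979726


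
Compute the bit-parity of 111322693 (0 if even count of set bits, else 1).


0b110101000101010011001000101 has 12 ones => parity 0

0


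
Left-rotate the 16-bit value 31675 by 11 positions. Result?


Rotate 0b111101110111011 left by 11 (16-bit) = 0b1101101111011101 = 56285

56285


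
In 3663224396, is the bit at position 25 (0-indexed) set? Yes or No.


0b11011010010110000101111001001100, bit 25 = 1. Yes

Yes


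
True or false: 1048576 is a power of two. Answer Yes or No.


0b100000000000000000000. Only one bit set => Yes

Yes


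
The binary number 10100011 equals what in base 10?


10100011 in decimal = 163

163


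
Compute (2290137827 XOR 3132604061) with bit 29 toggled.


Step 1: 2290137827 ^ 3132604061 = 842466430
Step 2: 842466430 ^ (1 << 29) = 842466430 ^ 536870912 = 305595518

305595518


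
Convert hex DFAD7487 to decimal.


DFAD7487 hex = 3752686727 decimal

3752686727


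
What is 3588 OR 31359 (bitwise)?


0b111000000100 | 0b111101001111111 = 0b111111001111111 = 32383

32383


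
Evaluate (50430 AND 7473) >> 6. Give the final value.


Step 1: 50430 & 7473 = 1072
Step 2: 1072 >> 6 = 16

16


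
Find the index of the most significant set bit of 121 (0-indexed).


0b1111001. Highest set bit at position 6

6


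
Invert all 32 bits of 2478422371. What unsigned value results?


2478422371 ^ 4294967295 = 1816544924

1816544924


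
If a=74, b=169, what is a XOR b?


74 ^ 169 = 227

227


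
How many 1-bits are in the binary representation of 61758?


0b1111000100111110 has 10 set bits

10


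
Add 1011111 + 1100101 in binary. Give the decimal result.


1011111 + 1100101 = 11000100 = 196

196


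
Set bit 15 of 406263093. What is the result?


406263093 | (1 << 15) = 406263093 | 32768 = 406295861

406295861


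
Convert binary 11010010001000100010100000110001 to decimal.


11010010001000100010100000110001 in decimal = 3525453873

3525453873


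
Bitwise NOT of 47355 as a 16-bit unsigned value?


~0b1011100011111011 = 0b100011100000100 = 18180 (16-bit unsigned)

18180


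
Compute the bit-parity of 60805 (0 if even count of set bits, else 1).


0b1110110110000101 has 9 ones => parity 1

1


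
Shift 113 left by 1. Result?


0b1110001 << 1 = 0b11100010 = 226

226


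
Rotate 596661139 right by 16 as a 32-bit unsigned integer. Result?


Rotate 0b100011100100000101001110010011 right by 16 (32-bit) = 0b1010011100100110010001110010000 = 1402151824

1402151824


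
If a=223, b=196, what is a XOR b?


223 ^ 196 = 27

27


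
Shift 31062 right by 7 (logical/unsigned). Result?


0b111100101010110 >> 7 = 0b11110010 = 242

242


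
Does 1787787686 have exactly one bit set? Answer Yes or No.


0b1101010100011110111100110100110. Multiple bits set => No

No


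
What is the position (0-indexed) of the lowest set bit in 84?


0b1010100. Lowest set bit at position 2

2


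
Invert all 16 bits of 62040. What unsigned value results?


62040 ^ 65535 = 3495

3495


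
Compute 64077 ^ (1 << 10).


64077 ^ (1 << 10) = 64077 ^ 1024 = 65101

65101


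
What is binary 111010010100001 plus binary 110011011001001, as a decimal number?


111010010100001 + 110011011001001 = 1101101101101010 = 56170

56170


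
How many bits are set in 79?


0b1001111 has 5 set bits

5


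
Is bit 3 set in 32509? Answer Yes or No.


0b111111011111101, bit 3 = 1. Yes

Yes


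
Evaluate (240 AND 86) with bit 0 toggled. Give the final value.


Step 1: 240 & 86 = 80
Step 2: 80 ^ (1 << 0) = 80 ^ 1 = 81

81


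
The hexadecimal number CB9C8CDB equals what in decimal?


CB9C8CDB hex = 3416034523 decimal

3416034523


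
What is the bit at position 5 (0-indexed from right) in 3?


0b11, position 5 = 0

0


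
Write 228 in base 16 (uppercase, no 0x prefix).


228 = E4 hex

E4


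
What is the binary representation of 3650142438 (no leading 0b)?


3650142438 = 11011001100100001100000011100110 in binary

11011001100100001100000011100110


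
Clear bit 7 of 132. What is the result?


132 & ~(1 << 7) = 4

4


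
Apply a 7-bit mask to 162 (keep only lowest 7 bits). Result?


162 & 127 = 34

34


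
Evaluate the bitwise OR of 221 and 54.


0b11011101 | 0b110110 = 0b11111111 = 255

255


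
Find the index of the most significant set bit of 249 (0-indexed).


0b11111001. Highest set bit at position 7

7


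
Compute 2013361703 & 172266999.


0b1111000000000010111011000100111 & 0b1010010001001001010111110111 = 0b1000000000000001010000100111 = 134222887

134222887


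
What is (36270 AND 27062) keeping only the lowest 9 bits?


Step 1: 36270 & 27062 = 2470
Step 2: 2470 & 511 = 422

422


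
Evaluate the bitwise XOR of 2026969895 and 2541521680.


0b1111000110100010001101100100111 ^ 0b10010111011111001000101100010000 = 0b11101111101011011001000000110111 = 4021129271

4021129271


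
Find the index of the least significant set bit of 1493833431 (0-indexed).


0b1011001000010100001011011010111. Lowest set bit at position 0

0


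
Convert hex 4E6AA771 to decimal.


4E6AA771 hex = 1315612529 decimal

1315612529


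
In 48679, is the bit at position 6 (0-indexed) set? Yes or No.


0b1011111000100111, bit 6 = 0. No

No


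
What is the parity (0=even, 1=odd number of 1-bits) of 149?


0b10010101 has 4 ones => parity 0

0


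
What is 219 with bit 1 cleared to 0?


219 & ~(1 << 1) = 217

217


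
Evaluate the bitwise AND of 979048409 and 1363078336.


0b111010010110110001011111011001 & 0b1010001001111101110110011000000 = 0b10000000110100000010011000000 = 270140608

270140608


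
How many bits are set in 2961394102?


0b10110000100000110100100110110110 has 14 set bits

14


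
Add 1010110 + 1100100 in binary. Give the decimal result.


1010110 + 1100100 = 10111010 = 186

186


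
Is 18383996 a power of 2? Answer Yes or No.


0b1000110001000010001111100. Multiple bits set => No

No


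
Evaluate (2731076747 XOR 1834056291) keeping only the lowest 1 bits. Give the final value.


Step 1: 2731076747 ^ 1834056291 = 3482949352
Step 2: 3482949352 & 1 = 0

0


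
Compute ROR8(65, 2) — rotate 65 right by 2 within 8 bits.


Rotate 0b1000001 right by 2 (8-bit) = 0b1010000 = 80

80


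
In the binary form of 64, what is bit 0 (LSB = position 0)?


0b1000000, position 0 = 0

0


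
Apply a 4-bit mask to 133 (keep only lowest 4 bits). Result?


133 & 15 = 5

5


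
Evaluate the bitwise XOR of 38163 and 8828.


0b1001010100010011 ^ 0b10001001111100 = 0b1011011101101111 = 46959

46959


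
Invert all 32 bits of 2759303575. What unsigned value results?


2759303575 ^ 4294967295 = 1535663720

1535663720


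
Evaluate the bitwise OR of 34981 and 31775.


0b1000100010100101 | 0b111110000011111 = 0b1111110010111111 = 64703

64703


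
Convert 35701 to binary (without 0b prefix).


35701 = 1000101101110101 in binary

1000101101110101


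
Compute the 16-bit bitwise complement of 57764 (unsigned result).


~0b1110000110100100 = 0b1111001011011 = 7771 (16-bit unsigned)

7771


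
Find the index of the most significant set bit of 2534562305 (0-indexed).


0b10010111000100100101101000000001. Highest set bit at position 31

31


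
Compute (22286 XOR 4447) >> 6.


Step 1: 22286 ^ 4447 = 18001
Step 2: 18001 >> 6 = 281

281


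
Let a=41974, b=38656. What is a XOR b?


41974 ^ 38656 = 13558

13558
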